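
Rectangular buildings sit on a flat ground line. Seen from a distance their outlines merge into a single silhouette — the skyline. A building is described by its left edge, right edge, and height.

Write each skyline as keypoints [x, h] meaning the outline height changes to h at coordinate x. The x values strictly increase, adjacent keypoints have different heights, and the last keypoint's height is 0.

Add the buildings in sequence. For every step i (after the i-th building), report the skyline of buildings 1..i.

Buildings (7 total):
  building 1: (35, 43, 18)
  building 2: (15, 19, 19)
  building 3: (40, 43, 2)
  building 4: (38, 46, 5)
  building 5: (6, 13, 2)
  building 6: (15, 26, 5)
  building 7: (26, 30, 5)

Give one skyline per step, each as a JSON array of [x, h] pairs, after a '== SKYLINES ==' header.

== SKYLINES ==
[[35,18],[43,0]]
[[15,19],[19,0],[35,18],[43,0]]
[[15,19],[19,0],[35,18],[43,0]]
[[15,19],[19,0],[35,18],[43,5],[46,0]]
[[6,2],[13,0],[15,19],[19,0],[35,18],[43,5],[46,0]]
[[6,2],[13,0],[15,19],[19,5],[26,0],[35,18],[43,5],[46,0]]
[[6,2],[13,0],[15,19],[19,5],[30,0],[35,18],[43,5],[46,0]]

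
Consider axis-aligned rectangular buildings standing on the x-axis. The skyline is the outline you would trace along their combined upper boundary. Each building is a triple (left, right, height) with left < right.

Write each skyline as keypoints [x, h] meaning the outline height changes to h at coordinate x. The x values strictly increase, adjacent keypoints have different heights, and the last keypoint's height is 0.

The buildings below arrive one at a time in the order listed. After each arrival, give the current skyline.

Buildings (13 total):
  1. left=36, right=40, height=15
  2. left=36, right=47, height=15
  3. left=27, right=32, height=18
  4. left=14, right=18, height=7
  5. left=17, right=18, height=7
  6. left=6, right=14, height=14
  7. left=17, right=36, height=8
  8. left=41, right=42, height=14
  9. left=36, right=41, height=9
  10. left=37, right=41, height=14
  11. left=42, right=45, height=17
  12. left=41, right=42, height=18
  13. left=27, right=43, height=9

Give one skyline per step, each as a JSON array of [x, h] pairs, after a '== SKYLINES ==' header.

== SKYLINES ==
[[36,15],[40,0]]
[[36,15],[47,0]]
[[27,18],[32,0],[36,15],[47,0]]
[[14,7],[18,0],[27,18],[32,0],[36,15],[47,0]]
[[14,7],[18,0],[27,18],[32,0],[36,15],[47,0]]
[[6,14],[14,7],[18,0],[27,18],[32,0],[36,15],[47,0]]
[[6,14],[14,7],[17,8],[27,18],[32,8],[36,15],[47,0]]
[[6,14],[14,7],[17,8],[27,18],[32,8],[36,15],[47,0]]
[[6,14],[14,7],[17,8],[27,18],[32,8],[36,15],[47,0]]
[[6,14],[14,7],[17,8],[27,18],[32,8],[36,15],[47,0]]
[[6,14],[14,7],[17,8],[27,18],[32,8],[36,15],[42,17],[45,15],[47,0]]
[[6,14],[14,7],[17,8],[27,18],[32,8],[36,15],[41,18],[42,17],[45,15],[47,0]]
[[6,14],[14,7],[17,8],[27,18],[32,9],[36,15],[41,18],[42,17],[45,15],[47,0]]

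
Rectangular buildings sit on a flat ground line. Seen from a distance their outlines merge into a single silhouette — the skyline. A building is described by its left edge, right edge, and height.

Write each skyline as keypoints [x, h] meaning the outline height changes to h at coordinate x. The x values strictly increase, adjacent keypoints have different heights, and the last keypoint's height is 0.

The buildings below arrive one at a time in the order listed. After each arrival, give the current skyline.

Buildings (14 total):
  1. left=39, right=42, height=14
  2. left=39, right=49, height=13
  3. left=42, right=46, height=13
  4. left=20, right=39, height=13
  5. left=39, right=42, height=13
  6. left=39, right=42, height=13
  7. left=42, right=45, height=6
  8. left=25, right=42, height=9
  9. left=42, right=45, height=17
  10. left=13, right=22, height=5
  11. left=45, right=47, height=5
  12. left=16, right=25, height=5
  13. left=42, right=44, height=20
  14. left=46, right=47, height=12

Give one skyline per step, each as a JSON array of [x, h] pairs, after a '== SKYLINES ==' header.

== SKYLINES ==
[[39,14],[42,0]]
[[39,14],[42,13],[49,0]]
[[39,14],[42,13],[49,0]]
[[20,13],[39,14],[42,13],[49,0]]
[[20,13],[39,14],[42,13],[49,0]]
[[20,13],[39,14],[42,13],[49,0]]
[[20,13],[39,14],[42,13],[49,0]]
[[20,13],[39,14],[42,13],[49,0]]
[[20,13],[39,14],[42,17],[45,13],[49,0]]
[[13,5],[20,13],[39,14],[42,17],[45,13],[49,0]]
[[13,5],[20,13],[39,14],[42,17],[45,13],[49,0]]
[[13,5],[20,13],[39,14],[42,17],[45,13],[49,0]]
[[13,5],[20,13],[39,14],[42,20],[44,17],[45,13],[49,0]]
[[13,5],[20,13],[39,14],[42,20],[44,17],[45,13],[49,0]]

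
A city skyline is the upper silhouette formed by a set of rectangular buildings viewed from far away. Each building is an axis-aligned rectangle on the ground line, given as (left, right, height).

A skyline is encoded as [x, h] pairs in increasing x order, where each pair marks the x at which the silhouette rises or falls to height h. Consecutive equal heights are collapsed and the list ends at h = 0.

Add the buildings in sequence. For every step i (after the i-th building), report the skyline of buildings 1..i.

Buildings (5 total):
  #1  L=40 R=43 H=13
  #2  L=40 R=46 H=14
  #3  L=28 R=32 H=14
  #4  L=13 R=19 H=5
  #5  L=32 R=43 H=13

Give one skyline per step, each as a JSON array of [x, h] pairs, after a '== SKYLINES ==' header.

== SKYLINES ==
[[40,13],[43,0]]
[[40,14],[46,0]]
[[28,14],[32,0],[40,14],[46,0]]
[[13,5],[19,0],[28,14],[32,0],[40,14],[46,0]]
[[13,5],[19,0],[28,14],[32,13],[40,14],[46,0]]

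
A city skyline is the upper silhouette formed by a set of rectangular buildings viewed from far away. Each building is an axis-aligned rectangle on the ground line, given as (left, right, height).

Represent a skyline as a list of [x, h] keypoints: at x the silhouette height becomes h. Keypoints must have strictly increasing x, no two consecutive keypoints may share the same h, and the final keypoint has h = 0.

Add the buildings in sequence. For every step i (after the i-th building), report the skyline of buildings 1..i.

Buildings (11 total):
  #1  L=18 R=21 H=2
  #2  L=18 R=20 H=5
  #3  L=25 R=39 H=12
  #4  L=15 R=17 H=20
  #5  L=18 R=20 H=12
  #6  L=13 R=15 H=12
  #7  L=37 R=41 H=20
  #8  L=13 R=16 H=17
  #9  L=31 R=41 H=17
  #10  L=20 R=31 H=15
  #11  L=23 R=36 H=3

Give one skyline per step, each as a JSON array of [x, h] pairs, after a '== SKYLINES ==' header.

== SKYLINES ==
[[18,2],[21,0]]
[[18,5],[20,2],[21,0]]
[[18,5],[20,2],[21,0],[25,12],[39,0]]
[[15,20],[17,0],[18,5],[20,2],[21,0],[25,12],[39,0]]
[[15,20],[17,0],[18,12],[20,2],[21,0],[25,12],[39,0]]
[[13,12],[15,20],[17,0],[18,12],[20,2],[21,0],[25,12],[39,0]]
[[13,12],[15,20],[17,0],[18,12],[20,2],[21,0],[25,12],[37,20],[41,0]]
[[13,17],[15,20],[17,0],[18,12],[20,2],[21,0],[25,12],[37,20],[41,0]]
[[13,17],[15,20],[17,0],[18,12],[20,2],[21,0],[25,12],[31,17],[37,20],[41,0]]
[[13,17],[15,20],[17,0],[18,12],[20,15],[31,17],[37,20],[41,0]]
[[13,17],[15,20],[17,0],[18,12],[20,15],[31,17],[37,20],[41,0]]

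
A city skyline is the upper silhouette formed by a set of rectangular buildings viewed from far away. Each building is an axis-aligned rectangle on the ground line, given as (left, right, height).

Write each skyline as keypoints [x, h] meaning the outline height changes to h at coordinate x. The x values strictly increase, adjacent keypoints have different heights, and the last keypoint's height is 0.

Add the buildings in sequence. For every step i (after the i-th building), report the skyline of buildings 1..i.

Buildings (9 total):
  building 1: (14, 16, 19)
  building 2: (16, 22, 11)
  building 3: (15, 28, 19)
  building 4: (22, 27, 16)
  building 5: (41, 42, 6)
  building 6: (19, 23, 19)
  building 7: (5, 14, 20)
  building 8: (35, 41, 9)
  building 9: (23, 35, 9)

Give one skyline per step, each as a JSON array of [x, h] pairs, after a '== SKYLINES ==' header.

== SKYLINES ==
[[14,19],[16,0]]
[[14,19],[16,11],[22,0]]
[[14,19],[28,0]]
[[14,19],[28,0]]
[[14,19],[28,0],[41,6],[42,0]]
[[14,19],[28,0],[41,6],[42,0]]
[[5,20],[14,19],[28,0],[41,6],[42,0]]
[[5,20],[14,19],[28,0],[35,9],[41,6],[42,0]]
[[5,20],[14,19],[28,9],[41,6],[42,0]]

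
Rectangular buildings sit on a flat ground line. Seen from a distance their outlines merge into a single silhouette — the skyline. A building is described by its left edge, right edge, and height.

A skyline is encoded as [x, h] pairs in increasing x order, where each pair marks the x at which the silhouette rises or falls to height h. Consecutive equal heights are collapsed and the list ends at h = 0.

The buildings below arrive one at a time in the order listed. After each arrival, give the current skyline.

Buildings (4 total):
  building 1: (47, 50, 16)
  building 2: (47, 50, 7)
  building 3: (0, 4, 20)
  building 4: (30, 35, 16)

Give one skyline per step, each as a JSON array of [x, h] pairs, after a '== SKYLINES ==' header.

== SKYLINES ==
[[47,16],[50,0]]
[[47,16],[50,0]]
[[0,20],[4,0],[47,16],[50,0]]
[[0,20],[4,0],[30,16],[35,0],[47,16],[50,0]]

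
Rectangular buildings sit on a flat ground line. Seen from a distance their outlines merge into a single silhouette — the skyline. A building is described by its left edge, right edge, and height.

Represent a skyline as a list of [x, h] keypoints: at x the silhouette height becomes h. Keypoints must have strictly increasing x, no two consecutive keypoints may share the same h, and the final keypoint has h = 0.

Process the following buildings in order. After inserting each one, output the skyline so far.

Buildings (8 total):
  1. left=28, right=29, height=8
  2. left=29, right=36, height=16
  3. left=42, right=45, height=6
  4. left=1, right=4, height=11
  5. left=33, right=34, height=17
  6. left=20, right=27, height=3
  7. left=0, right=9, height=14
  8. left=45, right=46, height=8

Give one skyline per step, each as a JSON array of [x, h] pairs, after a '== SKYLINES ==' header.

== SKYLINES ==
[[28,8],[29,0]]
[[28,8],[29,16],[36,0]]
[[28,8],[29,16],[36,0],[42,6],[45,0]]
[[1,11],[4,0],[28,8],[29,16],[36,0],[42,6],[45,0]]
[[1,11],[4,0],[28,8],[29,16],[33,17],[34,16],[36,0],[42,6],[45,0]]
[[1,11],[4,0],[20,3],[27,0],[28,8],[29,16],[33,17],[34,16],[36,0],[42,6],[45,0]]
[[0,14],[9,0],[20,3],[27,0],[28,8],[29,16],[33,17],[34,16],[36,0],[42,6],[45,0]]
[[0,14],[9,0],[20,3],[27,0],[28,8],[29,16],[33,17],[34,16],[36,0],[42,6],[45,8],[46,0]]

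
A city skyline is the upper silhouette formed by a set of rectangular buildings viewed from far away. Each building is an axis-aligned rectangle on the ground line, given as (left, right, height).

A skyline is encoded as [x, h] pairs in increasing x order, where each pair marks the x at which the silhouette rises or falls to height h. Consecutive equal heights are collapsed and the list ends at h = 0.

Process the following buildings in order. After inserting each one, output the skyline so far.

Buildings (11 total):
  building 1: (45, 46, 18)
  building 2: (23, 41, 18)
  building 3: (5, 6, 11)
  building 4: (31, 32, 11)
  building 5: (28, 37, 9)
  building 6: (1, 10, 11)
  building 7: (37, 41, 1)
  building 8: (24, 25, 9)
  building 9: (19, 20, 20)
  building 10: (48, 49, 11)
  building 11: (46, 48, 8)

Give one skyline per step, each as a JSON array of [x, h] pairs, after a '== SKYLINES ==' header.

== SKYLINES ==
[[45,18],[46,0]]
[[23,18],[41,0],[45,18],[46,0]]
[[5,11],[6,0],[23,18],[41,0],[45,18],[46,0]]
[[5,11],[6,0],[23,18],[41,0],[45,18],[46,0]]
[[5,11],[6,0],[23,18],[41,0],[45,18],[46,0]]
[[1,11],[10,0],[23,18],[41,0],[45,18],[46,0]]
[[1,11],[10,0],[23,18],[41,0],[45,18],[46,0]]
[[1,11],[10,0],[23,18],[41,0],[45,18],[46,0]]
[[1,11],[10,0],[19,20],[20,0],[23,18],[41,0],[45,18],[46,0]]
[[1,11],[10,0],[19,20],[20,0],[23,18],[41,0],[45,18],[46,0],[48,11],[49,0]]
[[1,11],[10,0],[19,20],[20,0],[23,18],[41,0],[45,18],[46,8],[48,11],[49,0]]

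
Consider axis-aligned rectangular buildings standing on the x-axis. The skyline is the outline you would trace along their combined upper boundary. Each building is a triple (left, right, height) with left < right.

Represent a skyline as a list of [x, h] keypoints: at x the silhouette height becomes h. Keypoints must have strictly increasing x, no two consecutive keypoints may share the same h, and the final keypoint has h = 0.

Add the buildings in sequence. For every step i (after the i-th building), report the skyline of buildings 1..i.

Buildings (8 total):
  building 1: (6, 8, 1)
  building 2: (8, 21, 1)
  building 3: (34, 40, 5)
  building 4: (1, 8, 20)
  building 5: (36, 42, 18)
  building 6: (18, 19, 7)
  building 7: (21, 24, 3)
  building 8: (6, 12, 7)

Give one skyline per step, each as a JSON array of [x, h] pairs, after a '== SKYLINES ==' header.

== SKYLINES ==
[[6,1],[8,0]]
[[6,1],[21,0]]
[[6,1],[21,0],[34,5],[40,0]]
[[1,20],[8,1],[21,0],[34,5],[40,0]]
[[1,20],[8,1],[21,0],[34,5],[36,18],[42,0]]
[[1,20],[8,1],[18,7],[19,1],[21,0],[34,5],[36,18],[42,0]]
[[1,20],[8,1],[18,7],[19,1],[21,3],[24,0],[34,5],[36,18],[42,0]]
[[1,20],[8,7],[12,1],[18,7],[19,1],[21,3],[24,0],[34,5],[36,18],[42,0]]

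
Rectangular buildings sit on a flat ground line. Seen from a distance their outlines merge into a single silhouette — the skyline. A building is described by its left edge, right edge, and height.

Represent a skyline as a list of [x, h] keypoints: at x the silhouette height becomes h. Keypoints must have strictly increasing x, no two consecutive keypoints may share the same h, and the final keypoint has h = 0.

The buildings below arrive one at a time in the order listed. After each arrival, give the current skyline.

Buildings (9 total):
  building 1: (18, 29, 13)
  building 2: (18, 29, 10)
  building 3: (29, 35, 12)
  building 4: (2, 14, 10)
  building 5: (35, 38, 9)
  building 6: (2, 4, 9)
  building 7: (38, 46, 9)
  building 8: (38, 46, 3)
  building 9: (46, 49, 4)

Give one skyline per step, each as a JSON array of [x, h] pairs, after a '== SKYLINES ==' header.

== SKYLINES ==
[[18,13],[29,0]]
[[18,13],[29,0]]
[[18,13],[29,12],[35,0]]
[[2,10],[14,0],[18,13],[29,12],[35,0]]
[[2,10],[14,0],[18,13],[29,12],[35,9],[38,0]]
[[2,10],[14,0],[18,13],[29,12],[35,9],[38,0]]
[[2,10],[14,0],[18,13],[29,12],[35,9],[46,0]]
[[2,10],[14,0],[18,13],[29,12],[35,9],[46,0]]
[[2,10],[14,0],[18,13],[29,12],[35,9],[46,4],[49,0]]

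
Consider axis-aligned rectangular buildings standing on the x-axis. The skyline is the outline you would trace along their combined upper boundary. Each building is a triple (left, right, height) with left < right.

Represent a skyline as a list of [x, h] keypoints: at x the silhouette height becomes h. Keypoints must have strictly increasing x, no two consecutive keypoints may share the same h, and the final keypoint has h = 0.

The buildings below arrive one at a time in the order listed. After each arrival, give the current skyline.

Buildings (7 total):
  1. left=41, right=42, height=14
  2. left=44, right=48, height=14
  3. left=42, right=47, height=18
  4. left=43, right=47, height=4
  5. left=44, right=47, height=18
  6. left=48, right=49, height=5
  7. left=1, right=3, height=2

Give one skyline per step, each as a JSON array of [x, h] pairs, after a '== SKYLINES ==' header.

== SKYLINES ==
[[41,14],[42,0]]
[[41,14],[42,0],[44,14],[48,0]]
[[41,14],[42,18],[47,14],[48,0]]
[[41,14],[42,18],[47,14],[48,0]]
[[41,14],[42,18],[47,14],[48,0]]
[[41,14],[42,18],[47,14],[48,5],[49,0]]
[[1,2],[3,0],[41,14],[42,18],[47,14],[48,5],[49,0]]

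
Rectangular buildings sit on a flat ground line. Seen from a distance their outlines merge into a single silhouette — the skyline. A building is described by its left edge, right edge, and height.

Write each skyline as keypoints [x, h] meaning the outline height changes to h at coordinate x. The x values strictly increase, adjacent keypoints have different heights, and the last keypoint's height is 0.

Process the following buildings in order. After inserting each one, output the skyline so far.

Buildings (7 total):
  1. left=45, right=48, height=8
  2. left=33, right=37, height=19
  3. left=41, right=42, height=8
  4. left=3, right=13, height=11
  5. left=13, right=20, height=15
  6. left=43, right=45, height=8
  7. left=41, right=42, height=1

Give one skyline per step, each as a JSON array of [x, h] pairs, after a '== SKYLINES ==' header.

== SKYLINES ==
[[45,8],[48,0]]
[[33,19],[37,0],[45,8],[48,0]]
[[33,19],[37,0],[41,8],[42,0],[45,8],[48,0]]
[[3,11],[13,0],[33,19],[37,0],[41,8],[42,0],[45,8],[48,0]]
[[3,11],[13,15],[20,0],[33,19],[37,0],[41,8],[42,0],[45,8],[48,0]]
[[3,11],[13,15],[20,0],[33,19],[37,0],[41,8],[42,0],[43,8],[48,0]]
[[3,11],[13,15],[20,0],[33,19],[37,0],[41,8],[42,0],[43,8],[48,0]]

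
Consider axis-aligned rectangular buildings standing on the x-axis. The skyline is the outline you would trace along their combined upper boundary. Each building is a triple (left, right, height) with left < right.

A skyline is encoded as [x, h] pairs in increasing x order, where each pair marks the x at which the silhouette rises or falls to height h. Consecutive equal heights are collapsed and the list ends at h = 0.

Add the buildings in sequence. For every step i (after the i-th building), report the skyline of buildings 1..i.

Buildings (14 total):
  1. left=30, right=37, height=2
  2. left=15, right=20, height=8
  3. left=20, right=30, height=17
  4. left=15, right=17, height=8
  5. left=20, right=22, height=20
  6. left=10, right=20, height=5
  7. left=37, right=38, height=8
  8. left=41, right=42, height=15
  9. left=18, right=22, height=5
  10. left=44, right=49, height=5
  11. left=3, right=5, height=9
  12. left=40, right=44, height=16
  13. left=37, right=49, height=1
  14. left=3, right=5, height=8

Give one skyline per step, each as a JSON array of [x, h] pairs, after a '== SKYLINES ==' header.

== SKYLINES ==
[[30,2],[37,0]]
[[15,8],[20,0],[30,2],[37,0]]
[[15,8],[20,17],[30,2],[37,0]]
[[15,8],[20,17],[30,2],[37,0]]
[[15,8],[20,20],[22,17],[30,2],[37,0]]
[[10,5],[15,8],[20,20],[22,17],[30,2],[37,0]]
[[10,5],[15,8],[20,20],[22,17],[30,2],[37,8],[38,0]]
[[10,5],[15,8],[20,20],[22,17],[30,2],[37,8],[38,0],[41,15],[42,0]]
[[10,5],[15,8],[20,20],[22,17],[30,2],[37,8],[38,0],[41,15],[42,0]]
[[10,5],[15,8],[20,20],[22,17],[30,2],[37,8],[38,0],[41,15],[42,0],[44,5],[49,0]]
[[3,9],[5,0],[10,5],[15,8],[20,20],[22,17],[30,2],[37,8],[38,0],[41,15],[42,0],[44,5],[49,0]]
[[3,9],[5,0],[10,5],[15,8],[20,20],[22,17],[30,2],[37,8],[38,0],[40,16],[44,5],[49,0]]
[[3,9],[5,0],[10,5],[15,8],[20,20],[22,17],[30,2],[37,8],[38,1],[40,16],[44,5],[49,0]]
[[3,9],[5,0],[10,5],[15,8],[20,20],[22,17],[30,2],[37,8],[38,1],[40,16],[44,5],[49,0]]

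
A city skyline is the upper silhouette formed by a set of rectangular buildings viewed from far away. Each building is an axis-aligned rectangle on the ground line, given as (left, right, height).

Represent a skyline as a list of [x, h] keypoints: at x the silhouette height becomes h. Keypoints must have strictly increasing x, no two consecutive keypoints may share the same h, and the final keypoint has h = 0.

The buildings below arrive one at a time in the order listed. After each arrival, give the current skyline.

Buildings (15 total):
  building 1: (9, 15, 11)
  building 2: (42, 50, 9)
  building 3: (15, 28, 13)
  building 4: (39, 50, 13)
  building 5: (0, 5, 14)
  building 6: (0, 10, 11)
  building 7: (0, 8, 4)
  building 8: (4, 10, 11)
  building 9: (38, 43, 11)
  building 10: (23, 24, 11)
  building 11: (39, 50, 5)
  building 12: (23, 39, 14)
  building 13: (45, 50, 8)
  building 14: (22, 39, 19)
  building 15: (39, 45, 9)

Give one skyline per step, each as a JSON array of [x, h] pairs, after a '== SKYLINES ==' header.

== SKYLINES ==
[[9,11],[15,0]]
[[9,11],[15,0],[42,9],[50,0]]
[[9,11],[15,13],[28,0],[42,9],[50,0]]
[[9,11],[15,13],[28,0],[39,13],[50,0]]
[[0,14],[5,0],[9,11],[15,13],[28,0],[39,13],[50,0]]
[[0,14],[5,11],[15,13],[28,0],[39,13],[50,0]]
[[0,14],[5,11],[15,13],[28,0],[39,13],[50,0]]
[[0,14],[5,11],[15,13],[28,0],[39,13],[50,0]]
[[0,14],[5,11],[15,13],[28,0],[38,11],[39,13],[50,0]]
[[0,14],[5,11],[15,13],[28,0],[38,11],[39,13],[50,0]]
[[0,14],[5,11],[15,13],[28,0],[38,11],[39,13],[50,0]]
[[0,14],[5,11],[15,13],[23,14],[39,13],[50,0]]
[[0,14],[5,11],[15,13],[23,14],[39,13],[50,0]]
[[0,14],[5,11],[15,13],[22,19],[39,13],[50,0]]
[[0,14],[5,11],[15,13],[22,19],[39,13],[50,0]]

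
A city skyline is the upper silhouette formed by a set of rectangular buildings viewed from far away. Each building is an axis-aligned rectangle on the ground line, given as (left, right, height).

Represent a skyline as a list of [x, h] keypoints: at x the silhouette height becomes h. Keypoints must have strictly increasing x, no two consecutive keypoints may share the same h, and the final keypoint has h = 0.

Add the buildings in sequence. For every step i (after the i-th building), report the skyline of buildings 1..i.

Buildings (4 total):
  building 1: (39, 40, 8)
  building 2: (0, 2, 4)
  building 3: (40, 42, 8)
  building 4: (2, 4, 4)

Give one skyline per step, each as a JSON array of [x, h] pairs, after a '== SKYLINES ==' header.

== SKYLINES ==
[[39,8],[40,0]]
[[0,4],[2,0],[39,8],[40,0]]
[[0,4],[2,0],[39,8],[42,0]]
[[0,4],[4,0],[39,8],[42,0]]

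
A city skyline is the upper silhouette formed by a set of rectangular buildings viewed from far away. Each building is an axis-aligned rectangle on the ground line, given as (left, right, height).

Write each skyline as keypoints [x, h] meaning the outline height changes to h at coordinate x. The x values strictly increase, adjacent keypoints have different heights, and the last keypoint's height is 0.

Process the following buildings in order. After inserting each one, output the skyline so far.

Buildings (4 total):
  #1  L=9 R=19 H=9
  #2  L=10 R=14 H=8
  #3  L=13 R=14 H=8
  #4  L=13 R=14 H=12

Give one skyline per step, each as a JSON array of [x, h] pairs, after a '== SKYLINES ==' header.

== SKYLINES ==
[[9,9],[19,0]]
[[9,9],[19,0]]
[[9,9],[19,0]]
[[9,9],[13,12],[14,9],[19,0]]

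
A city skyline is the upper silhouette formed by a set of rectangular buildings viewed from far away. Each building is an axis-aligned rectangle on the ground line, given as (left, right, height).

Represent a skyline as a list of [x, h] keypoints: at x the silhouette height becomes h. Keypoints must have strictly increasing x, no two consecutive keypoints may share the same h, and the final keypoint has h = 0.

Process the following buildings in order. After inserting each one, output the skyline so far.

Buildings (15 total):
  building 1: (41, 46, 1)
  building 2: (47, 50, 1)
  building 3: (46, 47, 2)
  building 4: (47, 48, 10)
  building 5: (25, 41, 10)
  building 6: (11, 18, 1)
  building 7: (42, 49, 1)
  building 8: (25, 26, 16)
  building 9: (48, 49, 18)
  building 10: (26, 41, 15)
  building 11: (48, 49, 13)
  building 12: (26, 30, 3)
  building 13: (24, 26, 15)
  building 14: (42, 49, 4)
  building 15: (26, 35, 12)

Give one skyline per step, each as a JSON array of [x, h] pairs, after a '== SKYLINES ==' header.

== SKYLINES ==
[[41,1],[46,0]]
[[41,1],[46,0],[47,1],[50,0]]
[[41,1],[46,2],[47,1],[50,0]]
[[41,1],[46,2],[47,10],[48,1],[50,0]]
[[25,10],[41,1],[46,2],[47,10],[48,1],[50,0]]
[[11,1],[18,0],[25,10],[41,1],[46,2],[47,10],[48,1],[50,0]]
[[11,1],[18,0],[25,10],[41,1],[46,2],[47,10],[48,1],[50,0]]
[[11,1],[18,0],[25,16],[26,10],[41,1],[46,2],[47,10],[48,1],[50,0]]
[[11,1],[18,0],[25,16],[26,10],[41,1],[46,2],[47,10],[48,18],[49,1],[50,0]]
[[11,1],[18,0],[25,16],[26,15],[41,1],[46,2],[47,10],[48,18],[49,1],[50,0]]
[[11,1],[18,0],[25,16],[26,15],[41,1],[46,2],[47,10],[48,18],[49,1],[50,0]]
[[11,1],[18,0],[25,16],[26,15],[41,1],[46,2],[47,10],[48,18],[49,1],[50,0]]
[[11,1],[18,0],[24,15],[25,16],[26,15],[41,1],[46,2],[47,10],[48,18],[49,1],[50,0]]
[[11,1],[18,0],[24,15],[25,16],[26,15],[41,1],[42,4],[47,10],[48,18],[49,1],[50,0]]
[[11,1],[18,0],[24,15],[25,16],[26,15],[41,1],[42,4],[47,10],[48,18],[49,1],[50,0]]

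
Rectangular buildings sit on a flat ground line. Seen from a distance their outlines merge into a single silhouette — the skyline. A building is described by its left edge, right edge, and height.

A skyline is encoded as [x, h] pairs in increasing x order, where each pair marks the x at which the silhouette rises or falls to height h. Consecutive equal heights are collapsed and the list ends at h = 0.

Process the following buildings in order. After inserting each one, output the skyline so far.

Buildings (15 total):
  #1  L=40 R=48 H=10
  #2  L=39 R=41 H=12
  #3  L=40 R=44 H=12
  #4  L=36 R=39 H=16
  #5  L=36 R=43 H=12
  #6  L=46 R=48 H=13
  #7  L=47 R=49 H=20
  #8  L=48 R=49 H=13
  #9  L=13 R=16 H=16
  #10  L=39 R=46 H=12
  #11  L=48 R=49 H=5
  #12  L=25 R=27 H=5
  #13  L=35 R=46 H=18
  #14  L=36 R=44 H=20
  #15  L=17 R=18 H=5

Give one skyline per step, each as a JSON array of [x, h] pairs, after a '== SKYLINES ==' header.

== SKYLINES ==
[[40,10],[48,0]]
[[39,12],[41,10],[48,0]]
[[39,12],[44,10],[48,0]]
[[36,16],[39,12],[44,10],[48,0]]
[[36,16],[39,12],[44,10],[48,0]]
[[36,16],[39,12],[44,10],[46,13],[48,0]]
[[36,16],[39,12],[44,10],[46,13],[47,20],[49,0]]
[[36,16],[39,12],[44,10],[46,13],[47,20],[49,0]]
[[13,16],[16,0],[36,16],[39,12],[44,10],[46,13],[47,20],[49,0]]
[[13,16],[16,0],[36,16],[39,12],[46,13],[47,20],[49,0]]
[[13,16],[16,0],[36,16],[39,12],[46,13],[47,20],[49,0]]
[[13,16],[16,0],[25,5],[27,0],[36,16],[39,12],[46,13],[47,20],[49,0]]
[[13,16],[16,0],[25,5],[27,0],[35,18],[46,13],[47,20],[49,0]]
[[13,16],[16,0],[25,5],[27,0],[35,18],[36,20],[44,18],[46,13],[47,20],[49,0]]
[[13,16],[16,0],[17,5],[18,0],[25,5],[27,0],[35,18],[36,20],[44,18],[46,13],[47,20],[49,0]]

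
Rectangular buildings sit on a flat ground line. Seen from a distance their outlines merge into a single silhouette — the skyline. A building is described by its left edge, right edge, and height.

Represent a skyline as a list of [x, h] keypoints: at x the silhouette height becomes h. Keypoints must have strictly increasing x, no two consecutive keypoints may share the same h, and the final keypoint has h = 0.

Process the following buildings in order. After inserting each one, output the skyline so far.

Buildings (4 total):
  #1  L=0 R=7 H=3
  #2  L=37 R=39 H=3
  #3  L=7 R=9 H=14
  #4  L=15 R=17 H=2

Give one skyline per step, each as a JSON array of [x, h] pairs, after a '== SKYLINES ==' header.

== SKYLINES ==
[[0,3],[7,0]]
[[0,3],[7,0],[37,3],[39,0]]
[[0,3],[7,14],[9,0],[37,3],[39,0]]
[[0,3],[7,14],[9,0],[15,2],[17,0],[37,3],[39,0]]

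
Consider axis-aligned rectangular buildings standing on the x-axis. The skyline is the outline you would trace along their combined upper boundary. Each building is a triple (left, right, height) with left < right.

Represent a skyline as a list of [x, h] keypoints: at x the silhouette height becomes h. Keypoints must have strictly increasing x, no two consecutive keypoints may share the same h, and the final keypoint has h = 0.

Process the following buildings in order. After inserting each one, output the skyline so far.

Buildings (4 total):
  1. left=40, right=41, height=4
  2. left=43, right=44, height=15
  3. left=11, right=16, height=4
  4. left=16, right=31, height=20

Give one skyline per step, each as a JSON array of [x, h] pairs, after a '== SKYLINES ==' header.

== SKYLINES ==
[[40,4],[41,0]]
[[40,4],[41,0],[43,15],[44,0]]
[[11,4],[16,0],[40,4],[41,0],[43,15],[44,0]]
[[11,4],[16,20],[31,0],[40,4],[41,0],[43,15],[44,0]]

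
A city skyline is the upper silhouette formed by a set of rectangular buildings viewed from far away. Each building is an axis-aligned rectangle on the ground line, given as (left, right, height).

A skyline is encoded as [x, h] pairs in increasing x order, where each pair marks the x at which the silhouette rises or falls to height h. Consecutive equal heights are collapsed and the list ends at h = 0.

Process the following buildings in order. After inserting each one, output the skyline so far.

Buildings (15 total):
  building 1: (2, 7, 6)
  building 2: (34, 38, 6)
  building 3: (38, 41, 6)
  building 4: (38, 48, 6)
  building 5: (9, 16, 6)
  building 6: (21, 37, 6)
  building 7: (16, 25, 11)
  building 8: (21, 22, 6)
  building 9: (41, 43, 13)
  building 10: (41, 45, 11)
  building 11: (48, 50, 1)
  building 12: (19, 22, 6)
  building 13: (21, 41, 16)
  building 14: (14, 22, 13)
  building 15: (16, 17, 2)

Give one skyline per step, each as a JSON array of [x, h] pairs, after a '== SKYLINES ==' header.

== SKYLINES ==
[[2,6],[7,0]]
[[2,6],[7,0],[34,6],[38,0]]
[[2,6],[7,0],[34,6],[41,0]]
[[2,6],[7,0],[34,6],[48,0]]
[[2,6],[7,0],[9,6],[16,0],[34,6],[48,0]]
[[2,6],[7,0],[9,6],[16,0],[21,6],[48,0]]
[[2,6],[7,0],[9,6],[16,11],[25,6],[48,0]]
[[2,6],[7,0],[9,6],[16,11],[25,6],[48,0]]
[[2,6],[7,0],[9,6],[16,11],[25,6],[41,13],[43,6],[48,0]]
[[2,6],[7,0],[9,6],[16,11],[25,6],[41,13],[43,11],[45,6],[48,0]]
[[2,6],[7,0],[9,6],[16,11],[25,6],[41,13],[43,11],[45,6],[48,1],[50,0]]
[[2,6],[7,0],[9,6],[16,11],[25,6],[41,13],[43,11],[45,6],[48,1],[50,0]]
[[2,6],[7,0],[9,6],[16,11],[21,16],[41,13],[43,11],[45,6],[48,1],[50,0]]
[[2,6],[7,0],[9,6],[14,13],[21,16],[41,13],[43,11],[45,6],[48,1],[50,0]]
[[2,6],[7,0],[9,6],[14,13],[21,16],[41,13],[43,11],[45,6],[48,1],[50,0]]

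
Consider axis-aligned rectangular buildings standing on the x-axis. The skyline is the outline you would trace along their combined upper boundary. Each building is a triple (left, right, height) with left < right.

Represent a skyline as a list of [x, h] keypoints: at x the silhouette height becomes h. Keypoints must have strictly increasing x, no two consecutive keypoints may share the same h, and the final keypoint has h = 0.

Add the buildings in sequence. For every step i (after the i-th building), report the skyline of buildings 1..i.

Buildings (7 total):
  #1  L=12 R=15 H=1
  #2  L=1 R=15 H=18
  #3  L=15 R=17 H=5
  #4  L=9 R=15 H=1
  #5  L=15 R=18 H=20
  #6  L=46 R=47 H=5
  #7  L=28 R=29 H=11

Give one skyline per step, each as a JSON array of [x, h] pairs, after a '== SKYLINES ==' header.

== SKYLINES ==
[[12,1],[15,0]]
[[1,18],[15,0]]
[[1,18],[15,5],[17,0]]
[[1,18],[15,5],[17,0]]
[[1,18],[15,20],[18,0]]
[[1,18],[15,20],[18,0],[46,5],[47,0]]
[[1,18],[15,20],[18,0],[28,11],[29,0],[46,5],[47,0]]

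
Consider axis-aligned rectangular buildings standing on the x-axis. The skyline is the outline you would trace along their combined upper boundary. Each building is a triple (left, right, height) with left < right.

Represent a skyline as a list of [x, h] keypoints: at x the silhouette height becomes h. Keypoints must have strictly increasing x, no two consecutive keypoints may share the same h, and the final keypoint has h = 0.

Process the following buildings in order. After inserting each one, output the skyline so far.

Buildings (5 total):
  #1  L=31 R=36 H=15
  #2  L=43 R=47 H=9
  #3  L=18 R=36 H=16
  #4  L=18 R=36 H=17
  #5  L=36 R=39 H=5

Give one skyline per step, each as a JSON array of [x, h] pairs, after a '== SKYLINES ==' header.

== SKYLINES ==
[[31,15],[36,0]]
[[31,15],[36,0],[43,9],[47,0]]
[[18,16],[36,0],[43,9],[47,0]]
[[18,17],[36,0],[43,9],[47,0]]
[[18,17],[36,5],[39,0],[43,9],[47,0]]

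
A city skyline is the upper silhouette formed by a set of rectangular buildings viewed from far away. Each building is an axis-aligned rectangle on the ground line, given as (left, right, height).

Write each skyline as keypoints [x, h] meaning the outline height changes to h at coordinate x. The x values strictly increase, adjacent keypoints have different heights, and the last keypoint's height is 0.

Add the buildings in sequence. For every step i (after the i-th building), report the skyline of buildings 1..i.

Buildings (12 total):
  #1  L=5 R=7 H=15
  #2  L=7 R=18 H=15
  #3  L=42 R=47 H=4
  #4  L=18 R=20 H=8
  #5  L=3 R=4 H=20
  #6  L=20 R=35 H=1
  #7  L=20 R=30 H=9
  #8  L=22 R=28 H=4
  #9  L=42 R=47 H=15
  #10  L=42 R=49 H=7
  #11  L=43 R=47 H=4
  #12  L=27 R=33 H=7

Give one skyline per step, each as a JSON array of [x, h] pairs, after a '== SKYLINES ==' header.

== SKYLINES ==
[[5,15],[7,0]]
[[5,15],[18,0]]
[[5,15],[18,0],[42,4],[47,0]]
[[5,15],[18,8],[20,0],[42,4],[47,0]]
[[3,20],[4,0],[5,15],[18,8],[20,0],[42,4],[47,0]]
[[3,20],[4,0],[5,15],[18,8],[20,1],[35,0],[42,4],[47,0]]
[[3,20],[4,0],[5,15],[18,8],[20,9],[30,1],[35,0],[42,4],[47,0]]
[[3,20],[4,0],[5,15],[18,8],[20,9],[30,1],[35,0],[42,4],[47,0]]
[[3,20],[4,0],[5,15],[18,8],[20,9],[30,1],[35,0],[42,15],[47,0]]
[[3,20],[4,0],[5,15],[18,8],[20,9],[30,1],[35,0],[42,15],[47,7],[49,0]]
[[3,20],[4,0],[5,15],[18,8],[20,9],[30,1],[35,0],[42,15],[47,7],[49,0]]
[[3,20],[4,0],[5,15],[18,8],[20,9],[30,7],[33,1],[35,0],[42,15],[47,7],[49,0]]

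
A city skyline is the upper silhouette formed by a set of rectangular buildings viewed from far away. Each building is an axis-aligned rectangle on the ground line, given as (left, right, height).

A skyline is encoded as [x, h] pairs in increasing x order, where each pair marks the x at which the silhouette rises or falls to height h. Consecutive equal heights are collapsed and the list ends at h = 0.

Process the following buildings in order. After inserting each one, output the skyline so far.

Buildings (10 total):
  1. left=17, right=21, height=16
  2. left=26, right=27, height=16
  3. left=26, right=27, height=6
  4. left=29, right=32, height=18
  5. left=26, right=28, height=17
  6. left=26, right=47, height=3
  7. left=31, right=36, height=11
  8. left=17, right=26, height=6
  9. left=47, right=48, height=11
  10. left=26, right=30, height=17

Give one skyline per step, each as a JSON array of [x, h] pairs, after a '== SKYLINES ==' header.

== SKYLINES ==
[[17,16],[21,0]]
[[17,16],[21,0],[26,16],[27,0]]
[[17,16],[21,0],[26,16],[27,0]]
[[17,16],[21,0],[26,16],[27,0],[29,18],[32,0]]
[[17,16],[21,0],[26,17],[28,0],[29,18],[32,0]]
[[17,16],[21,0],[26,17],[28,3],[29,18],[32,3],[47,0]]
[[17,16],[21,0],[26,17],[28,3],[29,18],[32,11],[36,3],[47,0]]
[[17,16],[21,6],[26,17],[28,3],[29,18],[32,11],[36,3],[47,0]]
[[17,16],[21,6],[26,17],[28,3],[29,18],[32,11],[36,3],[47,11],[48,0]]
[[17,16],[21,6],[26,17],[29,18],[32,11],[36,3],[47,11],[48,0]]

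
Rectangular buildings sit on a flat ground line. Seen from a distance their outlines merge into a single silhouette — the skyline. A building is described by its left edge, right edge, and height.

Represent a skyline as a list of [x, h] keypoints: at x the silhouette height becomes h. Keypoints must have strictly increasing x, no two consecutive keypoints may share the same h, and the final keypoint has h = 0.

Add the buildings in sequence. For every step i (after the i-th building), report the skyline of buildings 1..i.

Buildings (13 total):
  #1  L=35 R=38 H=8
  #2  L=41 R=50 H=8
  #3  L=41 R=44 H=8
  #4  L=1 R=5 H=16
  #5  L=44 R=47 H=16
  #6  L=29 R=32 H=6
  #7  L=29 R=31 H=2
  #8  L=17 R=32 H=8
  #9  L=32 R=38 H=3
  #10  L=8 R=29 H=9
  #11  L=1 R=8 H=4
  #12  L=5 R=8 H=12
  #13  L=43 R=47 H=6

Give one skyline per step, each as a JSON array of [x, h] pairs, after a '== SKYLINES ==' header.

== SKYLINES ==
[[35,8],[38,0]]
[[35,8],[38,0],[41,8],[50,0]]
[[35,8],[38,0],[41,8],[50,0]]
[[1,16],[5,0],[35,8],[38,0],[41,8],[50,0]]
[[1,16],[5,0],[35,8],[38,0],[41,8],[44,16],[47,8],[50,0]]
[[1,16],[5,0],[29,6],[32,0],[35,8],[38,0],[41,8],[44,16],[47,8],[50,0]]
[[1,16],[5,0],[29,6],[32,0],[35,8],[38,0],[41,8],[44,16],[47,8],[50,0]]
[[1,16],[5,0],[17,8],[32,0],[35,8],[38,0],[41,8],[44,16],[47,8],[50,0]]
[[1,16],[5,0],[17,8],[32,3],[35,8],[38,0],[41,8],[44,16],[47,8],[50,0]]
[[1,16],[5,0],[8,9],[29,8],[32,3],[35,8],[38,0],[41,8],[44,16],[47,8],[50,0]]
[[1,16],[5,4],[8,9],[29,8],[32,3],[35,8],[38,0],[41,8],[44,16],[47,8],[50,0]]
[[1,16],[5,12],[8,9],[29,8],[32,3],[35,8],[38,0],[41,8],[44,16],[47,8],[50,0]]
[[1,16],[5,12],[8,9],[29,8],[32,3],[35,8],[38,0],[41,8],[44,16],[47,8],[50,0]]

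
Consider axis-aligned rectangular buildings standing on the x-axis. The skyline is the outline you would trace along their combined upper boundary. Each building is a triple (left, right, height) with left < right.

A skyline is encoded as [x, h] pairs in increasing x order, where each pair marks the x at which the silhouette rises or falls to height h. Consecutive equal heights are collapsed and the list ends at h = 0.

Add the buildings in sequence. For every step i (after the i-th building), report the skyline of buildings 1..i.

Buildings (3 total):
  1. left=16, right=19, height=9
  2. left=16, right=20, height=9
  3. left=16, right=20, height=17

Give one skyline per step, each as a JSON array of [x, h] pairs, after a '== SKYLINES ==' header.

== SKYLINES ==
[[16,9],[19,0]]
[[16,9],[20,0]]
[[16,17],[20,0]]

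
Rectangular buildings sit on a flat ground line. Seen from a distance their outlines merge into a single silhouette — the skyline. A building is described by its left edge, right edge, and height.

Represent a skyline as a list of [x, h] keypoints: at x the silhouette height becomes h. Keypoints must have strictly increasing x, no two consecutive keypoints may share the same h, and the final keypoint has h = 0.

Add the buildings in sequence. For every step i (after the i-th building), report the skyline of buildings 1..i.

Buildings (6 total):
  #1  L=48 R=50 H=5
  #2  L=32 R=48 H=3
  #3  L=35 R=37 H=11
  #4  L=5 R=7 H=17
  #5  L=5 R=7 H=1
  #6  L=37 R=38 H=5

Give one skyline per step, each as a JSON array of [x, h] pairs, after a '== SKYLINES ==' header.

== SKYLINES ==
[[48,5],[50,0]]
[[32,3],[48,5],[50,0]]
[[32,3],[35,11],[37,3],[48,5],[50,0]]
[[5,17],[7,0],[32,3],[35,11],[37,3],[48,5],[50,0]]
[[5,17],[7,0],[32,3],[35,11],[37,3],[48,5],[50,0]]
[[5,17],[7,0],[32,3],[35,11],[37,5],[38,3],[48,5],[50,0]]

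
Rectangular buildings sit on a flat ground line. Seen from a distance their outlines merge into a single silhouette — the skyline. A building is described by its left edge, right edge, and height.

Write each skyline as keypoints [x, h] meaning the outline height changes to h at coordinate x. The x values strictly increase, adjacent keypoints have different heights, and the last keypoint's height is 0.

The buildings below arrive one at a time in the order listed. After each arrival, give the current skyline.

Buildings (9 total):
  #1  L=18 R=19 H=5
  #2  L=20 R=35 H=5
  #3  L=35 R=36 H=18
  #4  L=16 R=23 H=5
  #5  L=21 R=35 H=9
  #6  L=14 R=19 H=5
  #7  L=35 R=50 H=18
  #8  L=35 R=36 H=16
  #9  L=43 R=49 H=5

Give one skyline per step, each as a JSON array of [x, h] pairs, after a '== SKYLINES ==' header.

== SKYLINES ==
[[18,5],[19,0]]
[[18,5],[19,0],[20,5],[35,0]]
[[18,5],[19,0],[20,5],[35,18],[36,0]]
[[16,5],[35,18],[36,0]]
[[16,5],[21,9],[35,18],[36,0]]
[[14,5],[21,9],[35,18],[36,0]]
[[14,5],[21,9],[35,18],[50,0]]
[[14,5],[21,9],[35,18],[50,0]]
[[14,5],[21,9],[35,18],[50,0]]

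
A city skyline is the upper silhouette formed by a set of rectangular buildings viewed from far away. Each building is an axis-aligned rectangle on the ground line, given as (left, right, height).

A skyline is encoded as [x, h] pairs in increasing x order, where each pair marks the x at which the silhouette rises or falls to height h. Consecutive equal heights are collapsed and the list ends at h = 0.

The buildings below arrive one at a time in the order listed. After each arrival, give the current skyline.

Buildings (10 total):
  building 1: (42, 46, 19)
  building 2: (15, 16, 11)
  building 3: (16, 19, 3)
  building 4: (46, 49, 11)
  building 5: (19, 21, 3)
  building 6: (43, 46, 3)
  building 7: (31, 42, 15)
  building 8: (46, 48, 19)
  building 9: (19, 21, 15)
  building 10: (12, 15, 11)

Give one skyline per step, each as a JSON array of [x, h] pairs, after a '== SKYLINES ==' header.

== SKYLINES ==
[[42,19],[46,0]]
[[15,11],[16,0],[42,19],[46,0]]
[[15,11],[16,3],[19,0],[42,19],[46,0]]
[[15,11],[16,3],[19,0],[42,19],[46,11],[49,0]]
[[15,11],[16,3],[21,0],[42,19],[46,11],[49,0]]
[[15,11],[16,3],[21,0],[42,19],[46,11],[49,0]]
[[15,11],[16,3],[21,0],[31,15],[42,19],[46,11],[49,0]]
[[15,11],[16,3],[21,0],[31,15],[42,19],[48,11],[49,0]]
[[15,11],[16,3],[19,15],[21,0],[31,15],[42,19],[48,11],[49,0]]
[[12,11],[16,3],[19,15],[21,0],[31,15],[42,19],[48,11],[49,0]]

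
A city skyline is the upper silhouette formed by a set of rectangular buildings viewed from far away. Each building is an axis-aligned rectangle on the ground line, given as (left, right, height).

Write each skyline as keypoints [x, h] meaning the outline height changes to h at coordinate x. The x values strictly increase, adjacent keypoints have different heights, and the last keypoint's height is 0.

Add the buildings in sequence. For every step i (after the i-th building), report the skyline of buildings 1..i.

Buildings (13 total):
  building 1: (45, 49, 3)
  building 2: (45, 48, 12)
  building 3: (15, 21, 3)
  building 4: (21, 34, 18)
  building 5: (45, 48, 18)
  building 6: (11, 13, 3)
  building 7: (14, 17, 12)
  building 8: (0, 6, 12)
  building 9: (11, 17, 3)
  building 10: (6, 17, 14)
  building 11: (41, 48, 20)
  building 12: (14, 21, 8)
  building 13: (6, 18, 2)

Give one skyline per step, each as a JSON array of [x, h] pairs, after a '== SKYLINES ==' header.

== SKYLINES ==
[[45,3],[49,0]]
[[45,12],[48,3],[49,0]]
[[15,3],[21,0],[45,12],[48,3],[49,0]]
[[15,3],[21,18],[34,0],[45,12],[48,3],[49,0]]
[[15,3],[21,18],[34,0],[45,18],[48,3],[49,0]]
[[11,3],[13,0],[15,3],[21,18],[34,0],[45,18],[48,3],[49,0]]
[[11,3],[13,0],[14,12],[17,3],[21,18],[34,0],[45,18],[48,3],[49,0]]
[[0,12],[6,0],[11,3],[13,0],[14,12],[17,3],[21,18],[34,0],[45,18],[48,3],[49,0]]
[[0,12],[6,0],[11,3],[14,12],[17,3],[21,18],[34,0],[45,18],[48,3],[49,0]]
[[0,12],[6,14],[17,3],[21,18],[34,0],[45,18],[48,3],[49,0]]
[[0,12],[6,14],[17,3],[21,18],[34,0],[41,20],[48,3],[49,0]]
[[0,12],[6,14],[17,8],[21,18],[34,0],[41,20],[48,3],[49,0]]
[[0,12],[6,14],[17,8],[21,18],[34,0],[41,20],[48,3],[49,0]]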